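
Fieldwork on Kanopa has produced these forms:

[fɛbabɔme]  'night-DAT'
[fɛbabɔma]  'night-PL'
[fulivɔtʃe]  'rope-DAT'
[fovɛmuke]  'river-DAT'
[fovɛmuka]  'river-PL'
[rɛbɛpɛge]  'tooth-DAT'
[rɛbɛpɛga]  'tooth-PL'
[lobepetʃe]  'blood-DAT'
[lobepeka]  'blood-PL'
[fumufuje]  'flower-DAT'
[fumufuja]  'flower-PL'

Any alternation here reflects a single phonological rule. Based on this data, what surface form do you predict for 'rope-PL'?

[fulivɔka]

'blood' shows [tʃ] ~ [k] at the end of the stem ([lobepetʃe] vs [lobepeka]).
The stem 'river' ([fovɛmuke], [fovɛmuka]) shows [k] unchanged in both environments, so [k] cannot be basic with [tʃ] derived before the DAT suffix.
Therefore /tʃ/ is basic and [k] is derived by depalatalization (palato-alveolar /tʃ/ becomes [k] when no front vowel follows).
The one attested form of 'rope', [fulivɔtʃe], shows underlying /fulivɔtʃ/. Applying the same rule when no front vowel follows gives [fulivɔka].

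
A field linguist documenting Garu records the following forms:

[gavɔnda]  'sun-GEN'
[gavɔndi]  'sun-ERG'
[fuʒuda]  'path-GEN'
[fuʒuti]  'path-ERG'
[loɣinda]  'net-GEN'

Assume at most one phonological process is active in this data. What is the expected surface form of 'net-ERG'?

The ERG morpheme has two allomorphs, [-di] and [-ti].
By contrast the GEN suffix keeps its initial [d] throughout — that segment must be underlying.
So the underlying form is /-ti/, and voiceless stops become voiced after a nasal.
After 'net', which ends in a nasal, the suffix surfaces as [-di], giving [loɣindi].

[loɣindi]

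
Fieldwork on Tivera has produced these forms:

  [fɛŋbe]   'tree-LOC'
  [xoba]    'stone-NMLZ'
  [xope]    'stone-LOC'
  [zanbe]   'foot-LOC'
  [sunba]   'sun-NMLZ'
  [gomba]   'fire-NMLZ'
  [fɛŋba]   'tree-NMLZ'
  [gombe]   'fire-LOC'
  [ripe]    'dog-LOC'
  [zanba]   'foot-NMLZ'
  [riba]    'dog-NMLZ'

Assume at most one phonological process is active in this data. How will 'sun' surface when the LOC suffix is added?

[sunbe]

The LOC morpheme has two allomorphs, [-be] and [-pe].
The NMLZ suffix, which begins with [b], is invariant after every stem; so [b] is not altered by any rule here.
The LOC suffix is therefore /-pe/ underlyingly, with post-nasal voicing: voiceless stops become voiced after a nasal.
After 'sun', which ends in a nasal, the suffix surfaces as [-be], giving [sunbe].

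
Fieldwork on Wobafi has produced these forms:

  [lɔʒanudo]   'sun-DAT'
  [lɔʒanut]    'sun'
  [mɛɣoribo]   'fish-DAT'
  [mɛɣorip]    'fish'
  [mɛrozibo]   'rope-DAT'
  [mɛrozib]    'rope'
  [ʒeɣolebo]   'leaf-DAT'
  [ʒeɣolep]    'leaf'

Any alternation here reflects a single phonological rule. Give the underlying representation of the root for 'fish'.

The stem for 'fish' ends in [b] in [mɛɣoribo] but [p] in [mɛɣorip].
Compare 'rope', with invariant [b] in [mɛrozibo] and [mɛrozib]: an analysis with underlying /b/ and a rule producing [p] in isolation would wrongly predict alternation here too.
So /p/ is underlying, and a rule of intervocalic voicing — voiceless stops become voiced between vowels — gives [b].
The underlying form of 'fish' is therefore /mɛɣorip/.

/mɛɣorip/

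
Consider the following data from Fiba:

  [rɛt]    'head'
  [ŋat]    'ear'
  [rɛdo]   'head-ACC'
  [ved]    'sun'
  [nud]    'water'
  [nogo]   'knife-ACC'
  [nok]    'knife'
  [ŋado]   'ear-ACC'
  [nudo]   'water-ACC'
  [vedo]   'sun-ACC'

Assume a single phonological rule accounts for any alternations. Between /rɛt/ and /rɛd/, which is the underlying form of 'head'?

/rɛt/

In [rɛdo] and [rɛt] the final segment of 'head' alternates: [d] ~ [t].
If /d/ were underlying and a rule turned it into [t] in isolation, 'sun' would also alternate; but it has [d] in both [vedo] and [ved].
The alternation reflects intervocalic voicing: voiceless stops become voiced between vowels. /t/ is underlying.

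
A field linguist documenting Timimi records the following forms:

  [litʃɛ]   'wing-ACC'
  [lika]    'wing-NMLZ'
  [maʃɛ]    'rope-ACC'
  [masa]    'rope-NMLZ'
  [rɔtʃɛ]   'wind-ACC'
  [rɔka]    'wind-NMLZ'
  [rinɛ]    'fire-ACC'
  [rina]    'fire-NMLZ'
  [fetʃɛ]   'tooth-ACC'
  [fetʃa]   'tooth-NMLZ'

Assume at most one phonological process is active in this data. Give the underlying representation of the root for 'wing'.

'wing' shows [tʃ] ~ [k] at the end of the stem ([litʃɛ] vs [lika]).
But 'tooth' keeps [tʃ] in both environments ([fetʃɛ], [fetʃa]), so there is no rule changing /tʃ/ to [k] before the NMLZ suffix.
The underlying segment must be /k/; /k/ and /s/ become palato-alveolar [tʃ] and [ʃ] before a front vowel, yielding [tʃ] there.

/lik/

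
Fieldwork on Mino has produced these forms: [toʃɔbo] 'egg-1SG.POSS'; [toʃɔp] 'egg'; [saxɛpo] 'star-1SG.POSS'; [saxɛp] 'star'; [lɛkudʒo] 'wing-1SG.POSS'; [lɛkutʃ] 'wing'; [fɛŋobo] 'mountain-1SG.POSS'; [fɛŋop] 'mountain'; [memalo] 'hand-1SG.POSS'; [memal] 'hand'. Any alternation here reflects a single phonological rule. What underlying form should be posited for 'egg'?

'egg' shows [b] ~ [p] at the end of the stem ([toʃɔbo] vs [toʃɔp]).
Compare 'star', with invariant [p] in [saxɛpo] and [saxɛp]: an analysis with underlying /p/ and a rule producing [b] before the 1SG.POSS suffix would wrongly predict alternation here too.
Therefore /b/ is basic and [p] is derived by word-final obstruent devoicing (voiced obstruents become voiceless word-finally).

/toʃɔb/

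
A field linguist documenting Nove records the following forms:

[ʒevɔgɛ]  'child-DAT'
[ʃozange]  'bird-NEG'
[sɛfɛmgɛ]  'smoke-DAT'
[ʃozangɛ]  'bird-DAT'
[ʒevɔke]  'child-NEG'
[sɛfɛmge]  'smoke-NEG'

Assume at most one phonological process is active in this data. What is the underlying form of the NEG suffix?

/-ke/

The NEG morpheme has two allomorphs, [-ge] and [-ke].
The DAT suffix, which begins with [g], is invariant after every stem; so [g] is not altered by any rule here.
So the underlying form is /-ke/, and voiceless stops become voiced after a nasal.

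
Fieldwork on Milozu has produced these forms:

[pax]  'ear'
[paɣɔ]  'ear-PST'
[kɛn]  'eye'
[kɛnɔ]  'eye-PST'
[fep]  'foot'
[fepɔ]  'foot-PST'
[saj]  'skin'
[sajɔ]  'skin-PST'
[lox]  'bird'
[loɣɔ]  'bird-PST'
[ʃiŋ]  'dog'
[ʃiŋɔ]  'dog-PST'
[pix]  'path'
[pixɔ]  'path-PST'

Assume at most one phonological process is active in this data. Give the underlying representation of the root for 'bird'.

The root 'bird' surfaces as [lox] and [loɣɔ], with a stem-final [x] ~ [ɣ] alternation.
Compare 'path', with invariant [x] in [pix] and [pixɔ]: an analysis with underlying /x/ and a rule producing [ɣ] before the PST suffix would wrongly predict alternation here too.
The alternation reflects word-final obstruent devoicing: voiced obstruents become voiceless word-finally. /ɣ/ is underlying.
The underlying form of 'bird' is therefore /loɣ/.

/loɣ/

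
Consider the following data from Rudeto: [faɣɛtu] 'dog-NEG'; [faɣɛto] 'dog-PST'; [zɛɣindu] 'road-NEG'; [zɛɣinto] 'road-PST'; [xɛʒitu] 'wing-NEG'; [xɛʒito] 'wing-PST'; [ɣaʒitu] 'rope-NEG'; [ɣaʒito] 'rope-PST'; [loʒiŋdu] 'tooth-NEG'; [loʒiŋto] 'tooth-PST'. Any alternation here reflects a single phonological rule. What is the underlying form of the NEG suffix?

The NEG suffix surfaces as [-du] and [-tu], depending on the final segment of the stem.
By contrast the PST suffix keeps its initial [t] throughout — that segment must be underlying.
The NEG suffix is therefore /-du/ underlyingly, with post-vocalic devoicing: voiced stops become voiceless after a vowel.

/-du/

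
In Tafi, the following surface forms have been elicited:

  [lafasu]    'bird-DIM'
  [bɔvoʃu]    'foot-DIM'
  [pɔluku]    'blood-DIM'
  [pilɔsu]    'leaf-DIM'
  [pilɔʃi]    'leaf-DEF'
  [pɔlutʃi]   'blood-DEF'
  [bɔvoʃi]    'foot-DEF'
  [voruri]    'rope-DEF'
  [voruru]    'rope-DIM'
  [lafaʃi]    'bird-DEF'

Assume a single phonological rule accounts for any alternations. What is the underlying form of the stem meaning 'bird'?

/lafas/

The root 'bird' surfaces as [lafaʃi] and [lafasu], with a stem-final [ʃ] ~ [s] alternation.
But 'foot' keeps [ʃ] in both environments ([bɔvoʃi], [bɔvoʃu]), so there is no rule changing /ʃ/ to [s] before the DIM suffix.
Therefore /s/ is basic and [ʃ] is derived by palatalization before a front vowel (/k/ and /s/ become palato-alveolar [tʃ] and [ʃ] before a front vowel).
Hence 'bird' is /lafas/ underlyingly.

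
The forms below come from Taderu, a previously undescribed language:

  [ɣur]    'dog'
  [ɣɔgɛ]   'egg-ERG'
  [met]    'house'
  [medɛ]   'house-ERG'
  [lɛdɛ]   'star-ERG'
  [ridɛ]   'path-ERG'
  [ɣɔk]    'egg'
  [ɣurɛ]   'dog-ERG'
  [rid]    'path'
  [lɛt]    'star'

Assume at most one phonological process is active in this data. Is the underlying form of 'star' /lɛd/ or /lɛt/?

In [lɛt] and [lɛdɛ] the final segment of 'star' alternates: [t] ~ [d].
Compare 'path', with invariant [d] in [rid] and [ridɛ]: an analysis with underlying /d/ and a rule producing [t] in isolation would wrongly predict alternation here too.
So /t/ is underlying, and a rule of intervocalic voicing — voiceless stops become voiced between vowels — gives [d].

/lɛt/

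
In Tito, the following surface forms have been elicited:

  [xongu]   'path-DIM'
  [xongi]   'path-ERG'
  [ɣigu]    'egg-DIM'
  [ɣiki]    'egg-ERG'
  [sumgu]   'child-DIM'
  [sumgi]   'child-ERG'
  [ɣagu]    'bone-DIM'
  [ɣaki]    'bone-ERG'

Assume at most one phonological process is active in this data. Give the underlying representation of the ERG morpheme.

/-ki/

The ERG suffix surfaces as [-gi] and [-ki], depending on the final segment of the stem.
By contrast the DIM suffix keeps its initial [g] throughout — that segment must be underlying.
So the underlying form is /-ki/, and voiceless stops become voiced after a nasal.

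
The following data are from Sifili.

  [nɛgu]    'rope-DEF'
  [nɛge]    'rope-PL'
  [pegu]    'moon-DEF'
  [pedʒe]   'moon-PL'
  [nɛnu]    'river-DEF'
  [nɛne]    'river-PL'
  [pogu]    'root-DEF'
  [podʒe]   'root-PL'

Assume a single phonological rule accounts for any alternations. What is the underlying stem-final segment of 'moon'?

/dʒ/

'moon' shows [g] ~ [dʒ] at the end of the stem ([pegu] vs [pedʒe]).
The stem 'rope' ([nɛgu], [nɛge]) shows [g] unchanged in both environments, so [g] cannot be basic with [dʒ] derived before the PL suffix.
So /dʒ/ is underlying, and a rule of depalatalization — palato-alveolar /dʒ/ becomes [g] when no front vowel follows — gives [g].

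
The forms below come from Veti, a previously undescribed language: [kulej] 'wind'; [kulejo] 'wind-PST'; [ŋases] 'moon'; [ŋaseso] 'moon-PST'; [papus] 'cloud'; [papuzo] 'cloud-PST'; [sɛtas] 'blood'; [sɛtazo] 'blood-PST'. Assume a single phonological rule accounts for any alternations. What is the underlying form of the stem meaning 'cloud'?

The stem for 'cloud' ends in [s] in [papus] but [z] in [papuzo].
Compare 'moon', with invariant [s] in [ŋases] and [ŋaseso]: an analysis with underlying /s/ and a rule producing [z] before the PST suffix would wrongly predict alternation here too.
The underlying segment must be /z/; voiced obstruents become voiceless word-finally, yielding [s] there.

/papuz/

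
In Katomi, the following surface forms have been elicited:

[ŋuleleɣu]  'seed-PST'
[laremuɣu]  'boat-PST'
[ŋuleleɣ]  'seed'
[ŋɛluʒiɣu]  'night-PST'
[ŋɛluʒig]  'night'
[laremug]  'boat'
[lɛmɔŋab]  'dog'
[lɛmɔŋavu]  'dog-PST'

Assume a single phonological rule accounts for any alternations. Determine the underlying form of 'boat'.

/laremug/

The stem for 'boat' ends in [g] in [laremug] but [ɣ] in [laremuɣu].
If /ɣ/ were underlying and a rule turned it into [g] in isolation, 'seed' would also alternate; but it has [ɣ] in both [ŋuleleɣ] and [ŋuleleɣu].
The alternation reflects intervocalic spirantization: voiced stops become fricatives between vowels. /g/ is underlying.
The underlying form of 'boat' is therefore /laremug/.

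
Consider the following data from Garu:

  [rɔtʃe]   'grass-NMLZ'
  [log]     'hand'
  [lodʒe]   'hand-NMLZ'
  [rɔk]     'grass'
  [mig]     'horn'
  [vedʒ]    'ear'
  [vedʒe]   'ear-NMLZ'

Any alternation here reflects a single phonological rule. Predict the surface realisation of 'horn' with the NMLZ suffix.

[midʒe]

The root 'hand' surfaces as [lodʒe] and [log], with a stem-final [dʒ] ~ [g] alternation.
But 'ear' keeps [dʒ] in both environments ([vedʒe], [vedʒ]), so there is no rule changing /dʒ/ to [g] in isolation.
So /g/ is underlying, and a rule of palatalization before a front vowel — /k/ and /g/ become palato-alveolar [tʃ] and [dʒ] before a front vowel — gives [dʒ].
From [mig] the stem 'horn' is /mig/; before a front vowel this yields [midʒe].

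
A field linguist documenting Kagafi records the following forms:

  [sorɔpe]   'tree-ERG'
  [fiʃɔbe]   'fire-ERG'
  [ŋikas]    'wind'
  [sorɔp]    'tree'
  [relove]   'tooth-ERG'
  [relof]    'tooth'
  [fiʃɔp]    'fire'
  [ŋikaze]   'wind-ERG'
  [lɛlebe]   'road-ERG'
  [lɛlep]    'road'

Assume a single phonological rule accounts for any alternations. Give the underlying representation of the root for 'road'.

/lɛleb/

'road' shows [p] ~ [b] at the end of the stem ([lɛlep] vs [lɛlebe]).
The stem 'tree' ([sorɔp], [sorɔpe]) shows [p] unchanged in both environments, so [p] cannot be basic with [b] derived before the ERG suffix.
Therefore /b/ is basic and [p] is derived by word-final obstruent devoicing (voiced obstruents become voiceless word-finally).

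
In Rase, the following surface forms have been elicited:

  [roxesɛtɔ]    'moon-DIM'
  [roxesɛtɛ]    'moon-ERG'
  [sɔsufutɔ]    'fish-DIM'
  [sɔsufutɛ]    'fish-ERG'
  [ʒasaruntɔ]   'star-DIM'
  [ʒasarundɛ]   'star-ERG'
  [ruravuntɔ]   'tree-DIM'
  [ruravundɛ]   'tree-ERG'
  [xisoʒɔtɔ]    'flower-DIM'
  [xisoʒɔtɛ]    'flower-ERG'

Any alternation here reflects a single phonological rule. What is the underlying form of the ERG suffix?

/-dɛ/

The ERG morpheme has two allomorphs, [-dɛ] and [-tɛ].
By contrast the DIM suffix keeps its initial [t] throughout — that segment must be underlying.
The ERG suffix is therefore /-dɛ/ underlyingly, with post-vocalic devoicing: voiced stops become voiceless after a vowel.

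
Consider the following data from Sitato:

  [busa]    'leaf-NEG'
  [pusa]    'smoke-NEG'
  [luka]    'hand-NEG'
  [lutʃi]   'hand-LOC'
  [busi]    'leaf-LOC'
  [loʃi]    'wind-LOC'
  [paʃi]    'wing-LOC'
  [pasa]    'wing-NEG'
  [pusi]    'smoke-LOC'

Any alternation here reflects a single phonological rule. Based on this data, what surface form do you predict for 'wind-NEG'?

The stem for 'wing' ends in [ʃ] in [paʃi] but [s] in [pasa].
But 'smoke' keeps [s] in both environments ([pusi], [pusa]), so there is no rule changing /s/ to [ʃ] before the LOC suffix.
So /ʃ/ is underlying, and a rule of depalatalization — palato-alveolar /tʃ/ and /ʃ/ become [k] and [s] when no front vowel follows — gives [s].
The one attested form of 'wind', [loʃi], shows underlying /loʃ/. Applying the same rule when no front vowel follows gives [losa].

[losa]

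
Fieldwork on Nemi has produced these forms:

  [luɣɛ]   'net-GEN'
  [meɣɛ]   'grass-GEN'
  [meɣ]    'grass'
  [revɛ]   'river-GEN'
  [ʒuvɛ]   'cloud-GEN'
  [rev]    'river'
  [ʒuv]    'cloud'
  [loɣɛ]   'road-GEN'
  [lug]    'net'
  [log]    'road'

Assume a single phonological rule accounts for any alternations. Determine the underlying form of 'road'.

'road' shows [ɣ] ~ [g] at the end of the stem ([loɣɛ] vs [log]).
Compare 'grass', with invariant [ɣ] in [meɣɛ] and [meɣ]: an analysis with underlying /ɣ/ and a rule producing [g] in isolation would wrongly predict alternation here too.
So /g/ is underlying, and a rule of intervocalic spirantization — voiced stops become fricatives between vowels — gives [ɣ].

/log/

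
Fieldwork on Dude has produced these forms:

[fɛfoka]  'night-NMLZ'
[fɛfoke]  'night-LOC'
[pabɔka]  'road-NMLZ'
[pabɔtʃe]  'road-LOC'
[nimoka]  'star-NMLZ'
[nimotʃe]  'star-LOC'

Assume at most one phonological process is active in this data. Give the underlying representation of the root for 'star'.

/nimotʃ/

The root 'star' surfaces as [nimoka] and [nimotʃe], with a stem-final [k] ~ [tʃ] alternation.
But 'night' keeps [k] in both environments ([fɛfoka], [fɛfoke]), so there is no rule changing /k/ to [tʃ] before the LOC suffix.
So /tʃ/ is underlying, and a rule of depalatalization — palato-alveolar /tʃ/ becomes [k] when no front vowel follows — gives [k].
So 'star' = /nimotʃ/.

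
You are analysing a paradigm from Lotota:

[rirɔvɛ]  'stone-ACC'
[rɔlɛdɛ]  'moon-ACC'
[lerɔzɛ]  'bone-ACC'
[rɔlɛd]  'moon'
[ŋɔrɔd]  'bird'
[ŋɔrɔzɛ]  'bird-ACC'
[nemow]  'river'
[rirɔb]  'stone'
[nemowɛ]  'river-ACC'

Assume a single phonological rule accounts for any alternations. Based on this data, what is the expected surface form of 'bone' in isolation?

The root 'bird' surfaces as [ŋɔrɔd] and [ŋɔrɔzɛ], with a stem-final [d] ~ [z] alternation.
If /d/ were underlying and a rule turned it into [z] before the ACC suffix, 'moon' would also alternate; but it has [d] in both [rɔlɛd] and [rɔlɛdɛ].
The underlying segment must be /z/; voiced fricatives become stops word-finally, yielding [d] there.
From [lerɔzɛ] the stem 'bone' is /lerɔz/; word-finally this yields [lerɔd].

[lerɔd]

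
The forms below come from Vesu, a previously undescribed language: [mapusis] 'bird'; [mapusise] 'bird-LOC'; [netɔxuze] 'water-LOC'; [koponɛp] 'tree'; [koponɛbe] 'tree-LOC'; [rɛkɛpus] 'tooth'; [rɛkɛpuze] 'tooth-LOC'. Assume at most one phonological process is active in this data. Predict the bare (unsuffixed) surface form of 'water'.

[netɔxus]

In [rɛkɛpus] and [rɛkɛpuze] the final segment of 'tooth' alternates: [s] ~ [z].
Compare 'bird', with invariant [s] in [mapusis] and [mapusise]: an analysis with underlying /s/ and a rule producing [z] before the LOC suffix would wrongly predict alternation here too.
The underlying segment must be /z/; voiced obstruents become voiceless word-finally, yielding [s] there.
The one attested form of 'water', [netɔxuze], shows underlying /netɔxuz/. Applying the same rule word-finally gives [netɔxus].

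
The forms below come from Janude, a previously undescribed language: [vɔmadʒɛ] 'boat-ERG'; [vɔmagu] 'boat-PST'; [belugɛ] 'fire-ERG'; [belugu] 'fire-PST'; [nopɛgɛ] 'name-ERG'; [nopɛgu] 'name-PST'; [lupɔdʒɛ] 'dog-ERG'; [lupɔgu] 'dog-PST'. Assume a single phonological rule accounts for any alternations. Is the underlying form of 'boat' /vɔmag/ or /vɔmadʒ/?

/vɔmadʒ/

The root 'boat' surfaces as [vɔmadʒɛ] and [vɔmagu], with a stem-final [dʒ] ~ [g] alternation.
If /g/ were underlying and a rule turned it into [dʒ] before the ERG suffix, 'name' would also alternate; but it has [g] in both [nopɛgɛ] and [nopɛgu].
The alternation reflects depalatalization: palato-alveolar /dʒ/ becomes [g] when no front vowel follows. /dʒ/ is underlying.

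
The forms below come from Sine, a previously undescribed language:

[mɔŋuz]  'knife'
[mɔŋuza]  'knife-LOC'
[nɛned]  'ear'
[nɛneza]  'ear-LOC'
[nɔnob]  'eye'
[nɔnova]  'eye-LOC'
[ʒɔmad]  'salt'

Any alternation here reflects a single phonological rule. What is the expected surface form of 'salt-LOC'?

The stem for 'ear' ends in [d] in [nɛned] but [z] in [nɛneza].
If /z/ were underlying and a rule turned it into [d] in isolation, 'knife' would also alternate; but it has [z] in both [mɔŋuz] and [mɔŋuza].
So /d/ is underlying, and a rule of intervocalic spirantization — voiced stops become fricatives between vowels — gives [z].
The one attested form of 'salt', [ʒɔmad], shows underlying /ʒɔmad/. Applying the same rule between vowels gives [ʒɔmaza].

[ʒɔmaza]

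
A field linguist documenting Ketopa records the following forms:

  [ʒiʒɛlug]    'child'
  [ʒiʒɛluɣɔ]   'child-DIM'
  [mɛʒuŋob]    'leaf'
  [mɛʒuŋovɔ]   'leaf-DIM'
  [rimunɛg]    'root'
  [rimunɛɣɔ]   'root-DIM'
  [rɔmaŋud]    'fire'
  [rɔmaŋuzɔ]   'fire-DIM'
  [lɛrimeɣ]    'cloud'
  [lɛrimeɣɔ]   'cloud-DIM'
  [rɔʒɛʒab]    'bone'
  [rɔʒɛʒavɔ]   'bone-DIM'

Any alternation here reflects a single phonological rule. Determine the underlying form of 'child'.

In [ʒiʒɛlug] and [ʒiʒɛluɣɔ] the final segment of 'child' alternates: [g] ~ [ɣ].
Compare 'cloud', with invariant [ɣ] in [lɛrimeɣ] and [lɛrimeɣɔ]: an analysis with underlying /ɣ/ and a rule producing [g] in isolation would wrongly predict alternation here too.
The alternation reflects intervocalic spirantization: voiced stops become fricatives between vowels. /g/ is underlying.
So 'child' = /ʒiʒɛlug/.

/ʒiʒɛlug/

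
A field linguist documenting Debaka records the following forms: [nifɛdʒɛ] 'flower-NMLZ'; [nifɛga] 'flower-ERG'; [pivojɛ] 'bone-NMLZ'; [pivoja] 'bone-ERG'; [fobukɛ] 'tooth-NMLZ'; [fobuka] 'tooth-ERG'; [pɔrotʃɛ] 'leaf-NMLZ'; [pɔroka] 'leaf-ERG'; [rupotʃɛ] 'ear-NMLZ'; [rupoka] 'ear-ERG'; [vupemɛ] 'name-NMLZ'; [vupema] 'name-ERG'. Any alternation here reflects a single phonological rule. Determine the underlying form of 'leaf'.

/pɔrotʃ/

The stem for 'leaf' ends in [tʃ] in [pɔrotʃɛ] but [k] in [pɔroka].
But 'tooth' keeps [k] in both environments ([fobukɛ], [fobuka]), so there is no rule changing /k/ to [tʃ] before the NMLZ suffix.
Therefore /tʃ/ is basic and [k] is derived by depalatalization (palato-alveolar /tʃ/ and /dʒ/ become [k] and [g] when no front vowel follows).
So 'leaf' = /pɔrotʃ/.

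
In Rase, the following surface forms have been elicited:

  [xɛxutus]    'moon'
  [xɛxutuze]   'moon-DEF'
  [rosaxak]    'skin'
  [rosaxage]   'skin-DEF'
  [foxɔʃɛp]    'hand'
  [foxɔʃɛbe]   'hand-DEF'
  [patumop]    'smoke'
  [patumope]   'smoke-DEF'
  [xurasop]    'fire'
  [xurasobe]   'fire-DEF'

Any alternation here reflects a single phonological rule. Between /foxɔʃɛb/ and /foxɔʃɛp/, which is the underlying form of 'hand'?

The stem for 'hand' ends in [p] in [foxɔʃɛp] but [b] in [foxɔʃɛbe].
But 'smoke' keeps [p] in both environments ([patumop], [patumope]), so there is no rule changing /p/ to [b] before the DEF suffix.
Therefore /b/ is basic and [p] is derived by word-final obstruent devoicing (voiced obstruents become voiceless word-finally).

/foxɔʃɛb/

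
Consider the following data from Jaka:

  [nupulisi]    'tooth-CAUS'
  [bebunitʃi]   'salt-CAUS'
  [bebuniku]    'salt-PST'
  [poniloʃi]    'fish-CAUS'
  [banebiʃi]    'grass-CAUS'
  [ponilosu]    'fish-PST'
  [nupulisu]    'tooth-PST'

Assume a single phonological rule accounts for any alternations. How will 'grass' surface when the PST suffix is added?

[banebisu]

The stem for 'fish' ends in [s] in [ponilosu] but [ʃ] in [poniloʃi].
But 'tooth' keeps [s] in both environments ([nupulisu], [nupulisi]), so there is no rule changing /s/ to [ʃ] before the CAUS suffix.
Therefore /ʃ/ is basic and [s] is derived by depalatalization (palato-alveolar /tʃ/ and /ʃ/ become [k] and [s] when no front vowel follows).
The one attested form of 'grass', [banebiʃi], shows underlying /banebiʃ/. Applying the same rule when no front vowel follows gives [banebisu].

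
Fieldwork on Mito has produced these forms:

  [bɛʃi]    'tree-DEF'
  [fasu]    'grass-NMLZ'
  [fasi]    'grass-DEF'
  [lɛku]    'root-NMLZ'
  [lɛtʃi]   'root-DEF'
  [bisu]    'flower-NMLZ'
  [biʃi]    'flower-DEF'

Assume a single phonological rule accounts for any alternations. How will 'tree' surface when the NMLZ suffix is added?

The stem for 'flower' ends in [s] in [bisu] but [ʃ] in [biʃi].
Compare 'grass', with invariant [s] in [fasu] and [fasi]: an analysis with underlying /s/ and a rule producing [ʃ] before the DEF suffix would wrongly predict alternation here too.
The alternation reflects depalatalization: palato-alveolar /tʃ/ and /ʃ/ become [k] and [s] when no front vowel follows. /ʃ/ is underlying.
The one attested form of 'tree', [bɛʃi], shows underlying /bɛʃ/. Applying the same rule when no front vowel follows gives [bɛsu].

[bɛsu]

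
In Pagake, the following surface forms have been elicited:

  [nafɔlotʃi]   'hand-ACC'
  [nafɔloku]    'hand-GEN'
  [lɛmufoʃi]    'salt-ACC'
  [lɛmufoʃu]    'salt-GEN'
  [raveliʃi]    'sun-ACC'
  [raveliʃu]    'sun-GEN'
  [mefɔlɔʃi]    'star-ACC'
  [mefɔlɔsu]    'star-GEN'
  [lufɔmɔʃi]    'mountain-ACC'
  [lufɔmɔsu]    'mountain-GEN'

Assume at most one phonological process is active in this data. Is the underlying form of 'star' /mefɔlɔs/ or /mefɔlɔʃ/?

In [mefɔlɔʃi] and [mefɔlɔsu] the final segment of 'star' alternates: [ʃ] ~ [s].
But 'sun' keeps [ʃ] in both environments ([raveliʃi], [raveliʃu]), so there is no rule changing /ʃ/ to [s] before the GEN suffix.
Therefore /s/ is basic and [ʃ] is derived by palatalization before a front vowel (/k/ and /s/ become palato-alveolar [tʃ] and [ʃ] before a front vowel).

/mefɔlɔs/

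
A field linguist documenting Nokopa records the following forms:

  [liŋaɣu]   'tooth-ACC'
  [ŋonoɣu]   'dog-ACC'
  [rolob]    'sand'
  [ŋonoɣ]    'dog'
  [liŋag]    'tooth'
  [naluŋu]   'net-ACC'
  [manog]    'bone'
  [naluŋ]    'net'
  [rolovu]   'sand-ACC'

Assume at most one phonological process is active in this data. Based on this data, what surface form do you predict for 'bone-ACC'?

[manoɣu]

'tooth' shows [ɣ] ~ [g] at the end of the stem ([liŋaɣu] vs [liŋag]).
Compare 'dog', with invariant [ɣ] in [ŋonoɣu] and [ŋonoɣ]: an analysis with underlying /ɣ/ and a rule producing [g] in isolation would wrongly predict alternation here too.
The alternation reflects intervocalic spirantization: voiced stops become fricatives between vowels. /g/ is underlying.
The one attested form of 'bone', [manog], shows underlying /manog/. Applying the same rule between vowels gives [manoɣu].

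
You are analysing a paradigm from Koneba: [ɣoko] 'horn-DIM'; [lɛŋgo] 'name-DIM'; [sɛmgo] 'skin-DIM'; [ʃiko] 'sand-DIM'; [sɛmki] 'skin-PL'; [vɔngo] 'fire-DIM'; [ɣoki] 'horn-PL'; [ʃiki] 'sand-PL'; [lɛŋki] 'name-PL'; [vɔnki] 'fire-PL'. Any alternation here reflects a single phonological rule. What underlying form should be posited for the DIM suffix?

/-go/

The DIM morpheme has two allomorphs, [-go] and [-ko].
The PL suffix, which begins with [k], is invariant after every stem; so [k] is not altered by any rule here.
So the underlying form is /-go/, and voiced stops become voiceless after a vowel.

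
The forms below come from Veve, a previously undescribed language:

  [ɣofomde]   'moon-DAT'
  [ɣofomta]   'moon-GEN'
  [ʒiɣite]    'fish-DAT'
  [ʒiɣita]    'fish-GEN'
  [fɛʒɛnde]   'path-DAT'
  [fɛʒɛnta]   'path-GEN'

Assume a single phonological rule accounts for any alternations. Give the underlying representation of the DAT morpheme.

/-de/

The DAT suffix surfaces as [-de] and [-te], depending on the final segment of the stem.
By contrast the GEN suffix keeps its initial [t] throughout — that segment must be underlying.
The DAT suffix is therefore /-de/ underlyingly, with post-vocalic devoicing: voiced stops become voiceless after a vowel.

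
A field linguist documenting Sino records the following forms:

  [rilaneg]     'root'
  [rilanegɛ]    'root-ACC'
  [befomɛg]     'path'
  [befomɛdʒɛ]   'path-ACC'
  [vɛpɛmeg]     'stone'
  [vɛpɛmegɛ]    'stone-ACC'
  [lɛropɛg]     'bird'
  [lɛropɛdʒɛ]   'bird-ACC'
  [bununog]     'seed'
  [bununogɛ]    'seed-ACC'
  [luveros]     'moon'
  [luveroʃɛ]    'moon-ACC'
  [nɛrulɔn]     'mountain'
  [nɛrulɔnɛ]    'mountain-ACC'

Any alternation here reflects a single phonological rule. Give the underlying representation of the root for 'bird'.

/lɛropɛdʒ/

'bird' shows [g] ~ [dʒ] at the end of the stem ([lɛropɛg] vs [lɛropɛdʒɛ]).
If /g/ were underlying and a rule turned it into [dʒ] before the ACC suffix, 'stone' would also alternate; but it has [g] in both [vɛpɛmeg] and [vɛpɛmegɛ].
The alternation reflects depalatalization: palato-alveolar /dʒ/ and /ʃ/ become [g] and [s] when no front vowel follows. /dʒ/ is underlying.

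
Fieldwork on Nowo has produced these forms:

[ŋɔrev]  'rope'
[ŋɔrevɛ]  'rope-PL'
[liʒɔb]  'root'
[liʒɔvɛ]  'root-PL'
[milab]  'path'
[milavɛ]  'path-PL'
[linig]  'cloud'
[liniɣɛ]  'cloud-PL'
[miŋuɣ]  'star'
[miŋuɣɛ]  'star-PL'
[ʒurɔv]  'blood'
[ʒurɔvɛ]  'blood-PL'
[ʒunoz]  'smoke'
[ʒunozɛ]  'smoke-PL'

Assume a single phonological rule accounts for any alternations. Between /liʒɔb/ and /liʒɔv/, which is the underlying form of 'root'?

/liʒɔb/

The stem for 'root' ends in [b] in [liʒɔb] but [v] in [liʒɔvɛ].
The stem 'rope' ([ŋɔrev], [ŋɔrevɛ]) shows [v] unchanged in both environments, so [v] cannot be basic with [b] derived in isolation.
The alternation reflects intervocalic spirantization: voiced stops become fricatives between vowels. /b/ is underlying.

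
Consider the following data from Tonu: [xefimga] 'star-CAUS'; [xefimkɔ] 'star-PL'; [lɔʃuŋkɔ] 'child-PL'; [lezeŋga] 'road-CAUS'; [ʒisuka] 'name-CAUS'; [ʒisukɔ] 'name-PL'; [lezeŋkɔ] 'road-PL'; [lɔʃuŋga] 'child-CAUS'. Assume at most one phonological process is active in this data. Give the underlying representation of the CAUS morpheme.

The CAUS suffix surfaces as [-ga] and [-ka], depending on the final segment of the stem.
By contrast the PL suffix keeps its initial [k] throughout — that segment must be underlying.
So the underlying form is /-ga/, and voiced stops become voiceless after a vowel.

/-ga/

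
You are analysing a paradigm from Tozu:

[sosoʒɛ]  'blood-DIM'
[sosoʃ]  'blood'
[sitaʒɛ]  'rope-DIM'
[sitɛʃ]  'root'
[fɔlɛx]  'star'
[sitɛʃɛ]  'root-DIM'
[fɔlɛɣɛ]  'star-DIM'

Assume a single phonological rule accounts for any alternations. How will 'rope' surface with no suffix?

In [sosoʒɛ] and [sosoʃ] the final segment of 'blood' alternates: [ʒ] ~ [ʃ].
Compare 'root', with invariant [ʃ] in [sitɛʃɛ] and [sitɛʃ]: an analysis with underlying /ʃ/ and a rule producing [ʒ] before the DIM suffix would wrongly predict alternation here too.
Therefore /ʒ/ is basic and [ʃ] is derived by word-final obstruent devoicing (voiced obstruents become voiceless word-finally).
From [sitaʒɛ] the stem 'rope' is /sitaʒ/; word-finally this yields [sitaʃ].

[sitaʃ]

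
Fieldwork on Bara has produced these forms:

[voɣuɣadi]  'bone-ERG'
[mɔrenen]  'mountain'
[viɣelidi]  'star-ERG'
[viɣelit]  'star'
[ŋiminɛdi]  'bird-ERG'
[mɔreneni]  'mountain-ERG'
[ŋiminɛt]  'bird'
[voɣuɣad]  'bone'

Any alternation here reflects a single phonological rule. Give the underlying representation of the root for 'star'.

/viɣelit/

The root 'star' surfaces as [viɣelidi] and [viɣelit], with a stem-final [d] ~ [t] alternation.
But 'bone' keeps [d] in both environments ([voɣuɣadi], [voɣuɣad]), so there is no rule changing /d/ to [t] in isolation.
Therefore /t/ is basic and [d] is derived by intervocalic voicing (voiceless stops become voiced between vowels).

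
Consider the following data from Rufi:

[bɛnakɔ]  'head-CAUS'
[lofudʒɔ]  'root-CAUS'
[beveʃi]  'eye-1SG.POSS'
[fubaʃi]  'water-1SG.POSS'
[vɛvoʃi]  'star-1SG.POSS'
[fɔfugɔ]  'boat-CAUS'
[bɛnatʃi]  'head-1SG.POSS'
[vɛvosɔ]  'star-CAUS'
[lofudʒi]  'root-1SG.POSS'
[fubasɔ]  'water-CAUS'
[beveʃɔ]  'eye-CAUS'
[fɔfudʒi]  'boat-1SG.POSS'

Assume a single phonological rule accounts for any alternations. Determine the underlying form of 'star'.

/vɛvos/

The stem for 'star' ends in [s] in [vɛvosɔ] but [ʃ] in [vɛvoʃi].
Compare 'eye', with invariant [ʃ] in [beveʃɔ] and [beveʃi]: an analysis with underlying /ʃ/ and a rule producing [s] before the CAUS suffix would wrongly predict alternation here too.
So /s/ is underlying, and a rule of palatalization before a front vowel — /k/, /g/ and /s/ become palato-alveolar [tʃ], [dʒ] and [ʃ] before a front vowel — gives [ʃ].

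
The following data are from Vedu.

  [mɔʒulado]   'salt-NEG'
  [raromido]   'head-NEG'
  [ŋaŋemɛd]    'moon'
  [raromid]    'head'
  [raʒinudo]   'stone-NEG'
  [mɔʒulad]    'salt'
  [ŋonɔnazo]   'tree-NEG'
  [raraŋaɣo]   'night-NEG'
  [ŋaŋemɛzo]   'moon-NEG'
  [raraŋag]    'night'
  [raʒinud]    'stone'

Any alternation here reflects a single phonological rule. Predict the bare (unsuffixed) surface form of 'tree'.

[ŋonɔnad]

In [ŋaŋemɛd] and [ŋaŋemɛzo] the final segment of 'moon' alternates: [d] ~ [z].
But 'head' keeps [d] in both environments ([raromid], [raromido]), so there is no rule changing /d/ to [z] before the NEG suffix.
The underlying segment must be /z/; voiced fricatives become stops word-finally, yielding [d] there.
The one attested form of 'tree', [ŋonɔnazo], shows underlying /ŋonɔnaz/. Applying the same rule word-finally gives [ŋonɔnad].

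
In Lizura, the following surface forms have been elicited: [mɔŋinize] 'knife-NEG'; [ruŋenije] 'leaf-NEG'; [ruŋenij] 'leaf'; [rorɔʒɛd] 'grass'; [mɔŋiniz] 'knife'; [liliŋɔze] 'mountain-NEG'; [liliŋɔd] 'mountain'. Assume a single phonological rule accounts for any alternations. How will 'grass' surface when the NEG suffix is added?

The stem for 'mountain' ends in [z] in [liliŋɔze] but [d] in [liliŋɔd].
If /z/ were underlying and a rule turned it into [d] in isolation, 'knife' would also alternate; but it has [z] in both [mɔŋinize] and [mɔŋiniz].
The underlying segment must be /d/; voiced stops become fricatives between vowels, yielding [z] there.
The one attested form of 'grass', [rorɔʒɛd], shows underlying /rorɔʒɛd/. Applying the same rule between vowels gives [rorɔʒɛze].

[rorɔʒɛze]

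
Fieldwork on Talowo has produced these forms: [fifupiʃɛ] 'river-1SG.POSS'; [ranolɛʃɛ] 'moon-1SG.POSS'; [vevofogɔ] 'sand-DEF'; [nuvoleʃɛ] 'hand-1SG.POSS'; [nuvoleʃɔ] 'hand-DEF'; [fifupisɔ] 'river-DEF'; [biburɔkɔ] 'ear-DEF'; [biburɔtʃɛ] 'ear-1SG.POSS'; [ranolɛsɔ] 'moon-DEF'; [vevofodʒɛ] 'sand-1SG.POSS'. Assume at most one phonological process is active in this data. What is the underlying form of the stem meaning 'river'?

/fifupis/

The root 'river' surfaces as [fifupiʃɛ] and [fifupisɔ], with a stem-final [ʃ] ~ [s] alternation.
If /ʃ/ were underlying and a rule turned it into [s] before the DEF suffix, 'hand' would also alternate; but it has [ʃ] in both [nuvoleʃɛ] and [nuvoleʃɔ].
So /s/ is underlying, and a rule of palatalization before a front vowel — /k/, /g/ and /s/ become palato-alveolar [tʃ], [dʒ] and [ʃ] before a front vowel — gives [ʃ].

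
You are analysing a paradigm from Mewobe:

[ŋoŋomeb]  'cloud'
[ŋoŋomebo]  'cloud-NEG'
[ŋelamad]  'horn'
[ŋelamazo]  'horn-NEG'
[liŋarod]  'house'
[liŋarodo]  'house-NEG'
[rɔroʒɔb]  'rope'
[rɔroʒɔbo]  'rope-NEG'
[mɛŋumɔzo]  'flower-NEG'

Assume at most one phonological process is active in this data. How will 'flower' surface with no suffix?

'horn' shows [d] ~ [z] at the end of the stem ([ŋelamad] vs [ŋelamazo]).
The stem 'house' ([liŋarod], [liŋarodo]) shows [d] unchanged in both environments, so [d] cannot be basic with [z] derived before the NEG suffix.
So /z/ is underlying, and a rule of word-final hardening — voiced fricatives become stops word-finally — gives [d].
From [mɛŋumɔzo] the stem 'flower' is /mɛŋumɔz/; word-finally this yields [mɛŋumɔd].

[mɛŋumɔd]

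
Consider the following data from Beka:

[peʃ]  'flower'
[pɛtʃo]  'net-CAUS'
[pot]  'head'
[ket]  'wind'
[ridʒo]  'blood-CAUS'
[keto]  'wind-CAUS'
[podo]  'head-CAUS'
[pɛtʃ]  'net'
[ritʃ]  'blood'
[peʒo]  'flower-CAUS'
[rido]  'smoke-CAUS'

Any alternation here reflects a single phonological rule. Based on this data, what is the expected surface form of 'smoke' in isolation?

The stem for 'head' ends in [t] in [pot] but [d] in [podo].
But 'wind' keeps [t] in both environments ([ket], [keto]), so there is no rule changing /t/ to [d] before the CAUS suffix.
Therefore /d/ is basic and [t] is derived by word-final obstruent devoicing (voiced obstruents become voiceless word-finally).
The one attested form of 'smoke', [rido], shows underlying /rid/. Applying the same rule word-finally gives [rit].

[rit]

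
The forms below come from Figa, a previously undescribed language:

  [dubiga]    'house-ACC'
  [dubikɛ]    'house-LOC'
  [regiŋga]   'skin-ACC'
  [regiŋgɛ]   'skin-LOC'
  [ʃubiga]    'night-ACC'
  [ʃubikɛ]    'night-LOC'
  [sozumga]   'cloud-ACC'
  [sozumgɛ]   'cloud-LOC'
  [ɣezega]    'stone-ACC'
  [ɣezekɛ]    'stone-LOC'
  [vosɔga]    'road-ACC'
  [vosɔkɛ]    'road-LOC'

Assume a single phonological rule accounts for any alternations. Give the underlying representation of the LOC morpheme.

The LOC morpheme has two allomorphs, [-gɛ] and [-kɛ].
The ACC suffix, which begins with [g], is invariant after every stem; so [g] is not altered by any rule here.
The LOC suffix is therefore /-kɛ/ underlyingly, with post-nasal voicing: voiceless stops become voiced after a nasal.

/-kɛ/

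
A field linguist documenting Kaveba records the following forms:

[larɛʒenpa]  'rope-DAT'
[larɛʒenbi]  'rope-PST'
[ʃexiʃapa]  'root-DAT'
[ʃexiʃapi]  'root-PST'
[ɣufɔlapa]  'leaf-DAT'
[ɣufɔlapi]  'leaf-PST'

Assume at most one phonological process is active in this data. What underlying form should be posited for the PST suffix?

/-bi/

The PST morpheme has two allomorphs, [-bi] and [-pi].
By contrast the DAT suffix keeps its initial [p] throughout — that segment must be underlying.
The PST suffix is therefore /-bi/ underlyingly, with post-vocalic devoicing: voiced stops become voiceless after a vowel.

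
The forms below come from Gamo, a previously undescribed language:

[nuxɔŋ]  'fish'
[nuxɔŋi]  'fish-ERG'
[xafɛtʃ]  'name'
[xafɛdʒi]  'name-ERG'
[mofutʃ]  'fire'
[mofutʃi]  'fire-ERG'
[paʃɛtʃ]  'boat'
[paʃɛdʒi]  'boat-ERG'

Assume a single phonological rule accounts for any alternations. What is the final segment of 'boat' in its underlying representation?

The root 'boat' surfaces as [paʃɛtʃ] and [paʃɛdʒi], with a stem-final [tʃ] ~ [dʒ] alternation.
But 'fire' keeps [tʃ] in both environments ([mofutʃ], [mofutʃi]), so there is no rule changing /tʃ/ to [dʒ] before the ERG suffix.
Therefore /dʒ/ is basic and [tʃ] is derived by word-final obstruent devoicing (voiced obstruents become voiceless word-finally).

/dʒ/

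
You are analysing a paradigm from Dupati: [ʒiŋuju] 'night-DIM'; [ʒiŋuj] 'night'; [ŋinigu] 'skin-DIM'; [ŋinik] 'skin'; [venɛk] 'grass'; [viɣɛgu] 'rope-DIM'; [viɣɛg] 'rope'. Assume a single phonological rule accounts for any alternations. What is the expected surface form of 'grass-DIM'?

[venɛgu]

The root 'skin' surfaces as [ŋinigu] and [ŋinik], with a stem-final [g] ~ [k] alternation.
But 'rope' keeps [g] in both environments ([viɣɛgu], [viɣɛg]), so there is no rule changing /g/ to [k] in isolation.
Therefore /k/ is basic and [g] is derived by intervocalic voicing (voiceless stops become voiced between vowels).
The one attested form of 'grass', [venɛk], shows underlying /venɛk/. Applying the same rule between vowels gives [venɛgu].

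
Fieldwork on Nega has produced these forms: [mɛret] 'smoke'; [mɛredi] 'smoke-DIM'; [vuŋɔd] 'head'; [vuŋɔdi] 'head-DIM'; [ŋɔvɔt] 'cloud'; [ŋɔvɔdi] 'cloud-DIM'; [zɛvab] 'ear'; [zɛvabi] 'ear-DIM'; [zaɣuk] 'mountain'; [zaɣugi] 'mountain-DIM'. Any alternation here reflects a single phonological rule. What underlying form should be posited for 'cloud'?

/ŋɔvɔt/

The root 'cloud' surfaces as [ŋɔvɔt] and [ŋɔvɔdi], with a stem-final [t] ~ [d] alternation.
If /d/ were underlying and a rule turned it into [t] in isolation, 'head' would also alternate; but it has [d] in both [vuŋɔd] and [vuŋɔdi].
The alternation reflects intervocalic voicing: voiceless stops become voiced between vowels. /t/ is underlying.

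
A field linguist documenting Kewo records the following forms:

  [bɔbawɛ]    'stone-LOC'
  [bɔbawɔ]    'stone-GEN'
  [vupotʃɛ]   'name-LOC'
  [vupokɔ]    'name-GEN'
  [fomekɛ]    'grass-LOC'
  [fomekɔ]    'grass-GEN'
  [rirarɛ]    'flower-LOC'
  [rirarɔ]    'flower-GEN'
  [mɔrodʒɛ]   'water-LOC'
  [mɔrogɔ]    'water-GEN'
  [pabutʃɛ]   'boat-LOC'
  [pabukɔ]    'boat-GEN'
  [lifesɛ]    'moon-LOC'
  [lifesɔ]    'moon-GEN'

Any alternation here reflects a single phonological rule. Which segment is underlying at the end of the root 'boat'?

In [pabutʃɛ] and [pabukɔ] the final segment of 'boat' alternates: [tʃ] ~ [k].
The stem 'grass' ([fomekɛ], [fomekɔ]) shows [k] unchanged in both environments, so [k] cannot be basic with [tʃ] derived before the LOC suffix.
So /tʃ/ is underlying, and a rule of depalatalization — palato-alveolar /tʃ/ and /dʒ/ become [k] and [g] when no front vowel follows — gives [k].

/tʃ/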